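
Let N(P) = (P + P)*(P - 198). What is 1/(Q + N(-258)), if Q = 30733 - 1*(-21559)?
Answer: 1/287588 ≈ 3.4772e-6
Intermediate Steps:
Q = 52292 (Q = 30733 + 21559 = 52292)
N(P) = 2*P*(-198 + P) (N(P) = (2*P)*(-198 + P) = 2*P*(-198 + P))
1/(Q + N(-258)) = 1/(52292 + 2*(-258)*(-198 - 258)) = 1/(52292 + 2*(-258)*(-456)) = 1/(52292 + 235296) = 1/287588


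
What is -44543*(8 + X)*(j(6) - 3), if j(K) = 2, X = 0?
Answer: 356344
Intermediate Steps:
-44543*(8 + X)*(j(6) - 3) = -44543*(8 + 0)*(2 - 3) = -356344*(-1) = -44543*(-8) = 356344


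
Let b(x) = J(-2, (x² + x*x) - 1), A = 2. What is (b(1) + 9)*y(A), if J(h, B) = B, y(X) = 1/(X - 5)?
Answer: -10/3 ≈ -3.3333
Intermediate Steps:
y(X) = 1/(-5 + X)
b(x) = -1 + 2*x² (b(x) = (x² + x*x) - 1 = (x² + x²) - 1 = 2*x² - 1 = -1 + 2*x²)
(b(1) + 9)*y(A) = ((-1 + 2*1²) + 9)/(-5 + 2) = ((-1 + 2*1) + 9)/(-3) = ((-1 + 2) + 9)*(-⅓) = (1 + 9)*(-⅓) = 10*(-⅓) = -10/3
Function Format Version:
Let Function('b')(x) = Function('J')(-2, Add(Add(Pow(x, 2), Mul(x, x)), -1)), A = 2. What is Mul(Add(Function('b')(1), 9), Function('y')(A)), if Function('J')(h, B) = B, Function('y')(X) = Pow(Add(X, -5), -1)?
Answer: Rational(-10, 3) ≈ -3.3333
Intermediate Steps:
Function('y')(X) = Pow(Add(-5, X), -1)
Function('b')(x) = Add(-1, Mul(2, Pow(x, 2))) (Function('b')(x) = Add(Add(Pow(x, 2), Mul(x, x)), -1) = Add(Add(Pow(x, 2), Pow(x, 2)), -1) = Add(Mul(2, Pow(x, 2)), -1) = Add(-1, Mul(2, Pow(x, 2))))
Mul(Add(Function('b')(1), 9), Function('y')(A)) = Mul(Add(Add(-1, Mul(2, Pow(1, 2))), 9), Pow(Add(-5, 2), -1)) = Mul(Add(Add(-1, Mul(2, 1)), 9), Pow(-3, -1)) = Mul(Add(Add(-1, 2), 9), Rational(-1, 3)) = Mul(Add(1, 9), Rational(-1, 3)) = Mul(10, Rational(-1, 3)) = Rational(-10, 3)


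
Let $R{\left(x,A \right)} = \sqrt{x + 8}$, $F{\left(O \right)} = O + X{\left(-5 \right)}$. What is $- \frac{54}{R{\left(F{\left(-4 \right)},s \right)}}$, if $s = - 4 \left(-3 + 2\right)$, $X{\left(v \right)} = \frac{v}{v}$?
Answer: $- \frac{54 \sqrt{5}}{5} \approx -24.15$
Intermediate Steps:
$X{\left(v \right)} = 1$
$F{\left(O \right)} = 1 + O$ ($F{\left(O \right)} = O + 1 = 1 + O$)
$s = 4$ ($s = \left(-4\right) \left(-1\right) = 4$)
$R{\left(x,A \right)} = \sqrt{8 + x}$
$- \frac{54}{R{\left(F{\left(-4 \right)},s \right)}} = - \frac{54}{\sqrt{8 + \left(1 - 4\right)}} = - \frac{54}{\sqrt{8 - 3}} = - \frac{54}{\sqrt{5}} = - 54 \frac{\sqrt{5}}{5} = - \frac{54 \sqrt{5}}{5}$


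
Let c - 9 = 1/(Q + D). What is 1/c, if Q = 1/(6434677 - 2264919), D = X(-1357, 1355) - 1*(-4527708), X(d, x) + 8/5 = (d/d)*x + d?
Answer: 94397158217681/849574444807919 ≈ 0.11111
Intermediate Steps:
X(d, x) = -8/5 + d + x (X(d, x) = -8/5 + ((d/d)*x + d) = -8/5 + (1*x + d) = -8/5 + (x + d) = -8/5 + (d + x) = -8/5 + d + x)
D = 22638522/5 (D = (-8/5 - 1357 + 1355) - 1*(-4527708) = -18/5 + 4527708 = 22638522/5 ≈ 4.5277e+6)
Q = 1/4169758 ≈ 2.3982e-7
c = 849574444807919/94397158217681 (c = 9 + 1/(1/4169758 + 22638522/5) = 9 + 1/(94397158217681/20848790) = 9 + 20848790/94397158217681 = 849574444807919/94397158217681 ≈ 9.0000)
1/c = 1/(849574444807919/94397158217681) = 94397158217681/849574444807919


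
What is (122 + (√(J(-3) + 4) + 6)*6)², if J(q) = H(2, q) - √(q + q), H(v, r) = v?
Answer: 4*(79 + 3*√(6 - I*√6))² ≈ 29916.0 - 1017.7*I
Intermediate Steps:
J(q) = 2 - √2*√q (J(q) = 2 - √(q + q) = 2 - √(2*q) = 2 - √2*√q)
(122 + (√(J(-3) + 4) + 6)*6)² = (122 + (√((2 - √2*√(-3)) + 4) + 6)*6)² = (122 + (√((2 - √2*I*√3) + 4) + 6)*6)² = (122 + (√((2 - I*√6) + 4) + 6)*6)² = (122 + (√(6 - I*√6) + 6)*6)² = (122 + (6 + √(6 - I*√6))*6)² = (122 + (36 + 6*√(6 - I*√6)))² = (158 + 6*√(6 - I*√6))²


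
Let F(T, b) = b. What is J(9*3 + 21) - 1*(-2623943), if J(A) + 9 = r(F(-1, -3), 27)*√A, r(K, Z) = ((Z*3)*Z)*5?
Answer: 2623934 + 43740*√3 ≈ 2.6997e+6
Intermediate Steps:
r(K, Z) = 15*Z² (r(K, Z) = ((3*Z)*Z)*5 = (3*Z²)*5 = 15*Z²)
J(A) = -9 + 10935*√A (J(A) = -9 + (15*27²)*√A = -9 + (15*729)*√A = -9 + 10935*√A)
J(9*3 + 21) - 1*(-2623943) = (-9 + 10935*√(9*3 + 21)) - 1*(-2623943) = (-9 + 10935*√(27 + 21)) + 2623943 = (-9 + 10935*√48) + 2623943 = (-9 + 10935*(4*√3)) + 2623943 = (-9 + 43740*√3) + 2623943 = 2623934 + 43740*√3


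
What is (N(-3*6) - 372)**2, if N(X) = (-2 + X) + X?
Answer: 168100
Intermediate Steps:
N(X) = -2 + 2*X
(N(-3*6) - 372)**2 = ((-2 + 2*(-3*6)) - 372)**2 = ((-2 + 2*(-18)) - 372)**2 = ((-2 - 36) - 372)**2 = (-38 - 372)**2 = (-410)**2 = 168100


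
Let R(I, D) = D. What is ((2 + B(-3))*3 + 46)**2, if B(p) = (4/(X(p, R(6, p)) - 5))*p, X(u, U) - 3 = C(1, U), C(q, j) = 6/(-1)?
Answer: 12769/4 ≈ 3192.3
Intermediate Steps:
C(q, j) = -6 (C(q, j) = 6*(-1) = -6)
X(u, U) = -3 (X(u, U) = 3 - 6 = -3)
B(p) = -p/2 (B(p) = (4/(-3 - 5))*p = (4/(-8))*p = (4*(-1/8))*p = -p/2)
((2 + B(-3))*3 + 46)**2 = ((2 - 1/2*(-3))*3 + 46)**2 = ((2 + 3/2)*3 + 46)**2 = ((7/2)*3 + 46)**2 = (21/2 + 46)**2 = (113/2)**2 = 12769/4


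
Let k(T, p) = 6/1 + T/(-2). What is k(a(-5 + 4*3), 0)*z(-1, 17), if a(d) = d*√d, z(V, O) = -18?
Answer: -108 + 63*√7 ≈ 58.682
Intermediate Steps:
a(d) = d^(3/2)
k(T, p) = 6 - T/2 (k(T, p) = 6*1 + T*(-½) = 6 - T/2)
k(a(-5 + 4*3), 0)*z(-1, 17) = (6 - (-5 + 4*3)^(3/2)/2)*(-18) = (6 - (-5 + 12)^(3/2)/2)*(-18) = (6 - 7*√7/2)*(-18) = -108 + 63*√7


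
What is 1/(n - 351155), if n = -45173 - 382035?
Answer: -1/778363 ≈ -1.2847e-6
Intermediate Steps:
n = -427208
1/(n - 351155) = 1/(-427208 - 351155) = 1/(-778363) = -1/778363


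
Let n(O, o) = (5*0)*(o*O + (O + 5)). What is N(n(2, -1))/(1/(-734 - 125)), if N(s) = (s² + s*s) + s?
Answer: 0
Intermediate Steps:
n(O, o) = 0 (n(O, o) = 0*(O*o + (5 + O)) = 0*(5 + O + O*o) = 0)
N(s) = s + 2*s² (N(s) = (s² + s²) + s = 2*s² + s = s + 2*s²)
N(n(2, -1))/(1/(-734 - 125)) = (0*(1 + 2*0))/(1/(-734 - 125)) = (0*(1 + 0))/(1/(-859)) = (0*1)/(-1/859) = 0*(-859) = 0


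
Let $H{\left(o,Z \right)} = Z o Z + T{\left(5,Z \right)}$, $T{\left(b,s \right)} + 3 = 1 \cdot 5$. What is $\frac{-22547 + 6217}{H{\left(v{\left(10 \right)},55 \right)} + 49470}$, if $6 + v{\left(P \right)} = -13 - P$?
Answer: $\frac{16330}{38253} \approx 0.42689$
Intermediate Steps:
$v{\left(P \right)} = -19 - P$ ($v{\left(P \right)} = -6 - \left(13 + P\right) = -19 - P$)
$T{\left(b,s \right)} = 2$ ($T{\left(b,s \right)} = -3 + 1 \cdot 5 = -3 + 5 = 2$)
$H{\left(o,Z \right)} = 2 + o Z^{2}$ ($H{\left(o,Z \right)} = Z o Z + 2 = o Z^{2} + 2 = 2 + o Z^{2}$)
$\frac{-22547 + 6217}{H{\left(v{\left(10 \right)},55 \right)} + 49470} = \frac{-22547 + 6217}{\left(2 + \left(-19 - 10\right) 55^{2}\right) + 49470} = - \frac{16330}{\left(2 + \left(-19 - 10\right) 3025\right) + 49470} = - \frac{16330}{\left(2 - 87725\right) + 49470} = - \frac{16330}{-87723 + 49470} = - \frac{16330}{-38253} = \left(-16330\right) \left(- \frac{1}{38253}\right) = \frac{16330}{38253}$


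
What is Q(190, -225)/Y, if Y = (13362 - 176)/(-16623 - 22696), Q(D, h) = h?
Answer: 8846775/13186 ≈ 670.92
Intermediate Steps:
Y = -13186/39319 (Y = 13186/(-39319) = 13186*(-1/39319) = -13186/39319 ≈ -0.33536)
Q(190, -225)/Y = -225/(-13186/39319) = -225*(-39319/13186) = 8846775/13186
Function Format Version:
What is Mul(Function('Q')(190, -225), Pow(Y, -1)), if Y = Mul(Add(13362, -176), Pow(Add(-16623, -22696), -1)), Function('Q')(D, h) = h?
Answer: Rational(8846775, 13186) ≈ 670.92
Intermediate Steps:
Y = Rational(-13186, 39319) (Y = Mul(13186, Pow(-39319, -1)) = Mul(13186, Rational(-1, 39319)) = Rational(-13186, 39319) ≈ -0.33536)
Mul(Function('Q')(190, -225), Pow(Y, -1)) = Mul(-225, Pow(Rational(-13186, 39319), -1)) = Mul(-225, Rational(-39319, 13186)) = Rational(8846775, 13186)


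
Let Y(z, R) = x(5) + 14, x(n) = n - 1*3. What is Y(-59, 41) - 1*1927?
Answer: -1911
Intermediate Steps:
x(n) = -3 + n (x(n) = n - 3 = -3 + n)
Y(z, R) = 16 (Y(z, R) = (-3 + 5) + 14 = 2 + 14 = 16)
Y(-59, 41) - 1*1927 = 16 - 1*1927 = 16 - 1927 = -1911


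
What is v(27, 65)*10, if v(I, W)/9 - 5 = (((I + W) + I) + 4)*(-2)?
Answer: -21690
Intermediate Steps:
v(I, W) = -27 - 36*I - 18*W (v(I, W) = 45 + 9*((((I + W) + I) + 4)*(-2)) = 45 + 9*(((W + 2*I) + 4)*(-2)) = 45 + 9*((4 + W + 2*I)*(-2)) = 45 + 9*(-8 - 4*I - 2*W) = 45 + (-72 - 36*I - 18*W) = -27 - 36*I - 18*W)
v(27, 65)*10 = (-27 - 36*27 - 18*65)*10 = (-27 - 972 - 1170)*10 = -2169*10 = -21690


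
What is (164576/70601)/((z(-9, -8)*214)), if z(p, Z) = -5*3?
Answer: -82288/113314605 ≈ -0.00072619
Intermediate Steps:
z(p, Z) = -15
(164576/70601)/((z(-9, -8)*214)) = (164576/70601)/((-15*214)) = (164576*(1/70601))/(-3210) = (164576/70601)*(-1/3210) = -82288/113314605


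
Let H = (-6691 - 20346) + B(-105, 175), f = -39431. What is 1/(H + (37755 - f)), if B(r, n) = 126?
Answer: 1/50275 ≈ 1.9891e-5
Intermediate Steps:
H = -26911 (H = (-6691 - 20346) + 126 = -27037 + 126 = -26911)
1/(H + (37755 - f)) = 1/(-26911 + (37755 - 1*(-39431))) = 1/(-26911 + (37755 + 39431)) = 1/(-26911 + 77186) = 1/50275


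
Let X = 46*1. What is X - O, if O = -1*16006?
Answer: 16052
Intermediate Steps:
O = -16006
X = 46
X - O = 46 - 1*(-16006) = 46 + 16006 = 16052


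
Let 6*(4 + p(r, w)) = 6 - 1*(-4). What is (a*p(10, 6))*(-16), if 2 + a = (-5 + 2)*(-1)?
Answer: 112/3 ≈ 37.333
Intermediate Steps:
p(r, w) = -7/3 (p(r, w) = -4 + (6 - 1*(-4))/6 = -4 + (6 + 4)/6 = -4 + (⅙)*10 = -4 + 5/3 = -7/3)
a = 1 (a = -2 + (-5 + 2)*(-1) = -2 - 3*(-1) = -2 + 3 = 1)
(a*p(10, 6))*(-16) = (1*(-7/3))*(-16) = -7/3*(-16) = 112/3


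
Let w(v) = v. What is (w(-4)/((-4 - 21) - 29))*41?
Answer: 82/27 ≈ 3.0370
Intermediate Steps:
(w(-4)/((-4 - 21) - 29))*41 = (-4/((-4 - 21) - 29))*41 = (-4/(-25 - 29))*41 = (-4/(-54))*41 = -1/54*(-4)*41 = (2/27)*41 = 82/27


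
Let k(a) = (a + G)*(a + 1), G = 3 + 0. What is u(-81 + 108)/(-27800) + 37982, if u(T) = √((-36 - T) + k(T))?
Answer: 37982 - √777/27800 ≈ 37982.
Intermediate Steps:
G = 3
k(a) = (1 + a)*(3 + a) (k(a) = (a + 3)*(a + 1) = (3 + a)*(1 + a) = (1 + a)*(3 + a))
u(T) = √(-33 + T² + 3*T) (u(T) = √((-36 - T) + (3 + T² + 4*T)) = √(-33 + T² + 3*T))
u(-81 + 108)/(-27800) + 37982 = √(-33 + (-81 + 108)² + 3*(-81 + 108))/(-27800) + 37982 = √(-33 + 27² + 3*27)*(-1/27800) + 37982 = √(-33 + 729 + 81)*(-1/27800) + 37982 = √777*(-1/27800) + 37982 = -√777/27800 + 37982 = 37982 - √777/27800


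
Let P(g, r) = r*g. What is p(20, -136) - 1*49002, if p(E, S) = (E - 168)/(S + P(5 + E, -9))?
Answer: -17689574/361 ≈ -49002.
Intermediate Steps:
P(g, r) = g*r
p(E, S) = (-168 + E)/(-45 + S - 9*E) (p(E, S) = (E - 168)/(S + (5 + E)*(-9)) = (-168 + E)/(S + (-45 - 9*E)) = (-168 + E)/(-45 + S - 9*E))
p(20, -136) - 1*49002 = (-168 + 20)/(-45 - 136 - 9*20) - 1*49002 = -148/(-45 - 136 - 180) - 49002 = -148/(-361) - 49002 = -1/361*(-148) - 49002 = 148/361 - 49002 = -17689574/361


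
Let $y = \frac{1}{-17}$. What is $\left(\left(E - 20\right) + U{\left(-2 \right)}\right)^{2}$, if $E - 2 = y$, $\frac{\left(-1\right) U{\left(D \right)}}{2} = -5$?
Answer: $\frac{18769}{289} \approx 64.945$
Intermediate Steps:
$U{\left(D \right)} = 10$ ($U{\left(D \right)} = \left(-2\right) \left(-5\right) = 10$)
$y = - \frac{1}{17} \approx -0.058824$
$E = \frac{33}{17}$ ($E = 2 - \frac{1}{17} = \frac{33}{17} \approx 1.9412$)
$\left(\left(E - 20\right) + U{\left(-2 \right)}\right)^{2} = \left(\left(\frac{33}{17} - 20\right) + 10\right)^{2} = \left(- \frac{307}{17} + 10\right)^{2} = \left(- \frac{137}{17}\right)^{2} = \frac{18769}{289}$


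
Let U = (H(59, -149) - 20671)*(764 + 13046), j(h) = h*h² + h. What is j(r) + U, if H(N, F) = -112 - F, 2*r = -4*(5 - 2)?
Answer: -284955762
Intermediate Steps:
r = -6 (r = (-4*(5 - 2))/2 = (-4*3)/2 = (½)*(-12) = -6)
j(h) = h + h³ (j(h) = h³ + h = h + h³)
U = -284955540 (U = ((-112 - 1*(-149)) - 20671)*(764 + 13046) = ((-112 + 149) - 20671)*13810 = (37 - 20671)*13810 = -20634*13810 = -284955540)
j(r) + U = (-6 + (-6)³) - 284955540 = (-6 - 216) - 284955540 = -222 - 284955540 = -284955762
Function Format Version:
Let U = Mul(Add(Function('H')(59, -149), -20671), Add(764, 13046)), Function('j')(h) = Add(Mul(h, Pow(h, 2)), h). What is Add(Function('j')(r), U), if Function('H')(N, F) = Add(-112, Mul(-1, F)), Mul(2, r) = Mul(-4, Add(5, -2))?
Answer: -284955762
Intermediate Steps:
r = -6 (r = Mul(Rational(1, 2), Mul(-4, Add(5, -2))) = Mul(Rational(1, 2), Mul(-4, 3)) = Mul(Rational(1, 2), -12) = -6)
Function('j')(h) = Add(h, Pow(h, 3)) (Function('j')(h) = Add(Pow(h, 3), h) = Add(h, Pow(h, 3)))
U = -284955540 (U = Mul(Add(Add(-112, Mul(-1, -149)), -20671), Add(764, 13046)) = Mul(Add(Add(-112, 149), -20671), 13810) = Mul(Add(37, -20671), 13810) = Mul(-20634, 13810) = -284955540)
Add(Function('j')(r), U) = Add(Add(-6, Pow(-6, 3)), -284955540) = Add(Add(-6, -216), -284955540) = Add(-222, -284955540) = -284955762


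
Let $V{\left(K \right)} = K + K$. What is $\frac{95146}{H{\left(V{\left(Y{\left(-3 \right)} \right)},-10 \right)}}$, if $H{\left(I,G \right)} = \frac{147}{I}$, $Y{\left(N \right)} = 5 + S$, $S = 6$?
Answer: $\frac{2093212}{147} \approx 14240.0$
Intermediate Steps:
$Y{\left(N \right)} = 11$ ($Y{\left(N \right)} = 5 + 6 = 11$)
$V{\left(K \right)} = 2 K$
$\frac{95146}{H{\left(V{\left(Y{\left(-3 \right)} \right)},-10 \right)}} = \frac{95146}{147 \frac{1}{2 \cdot 11}} = \frac{95146}{147 \cdot \frac{1}{22}} = \frac{95146}{\frac{147}{22}} = 95146 \cdot \frac{22}{147} = \frac{2093212}{147}$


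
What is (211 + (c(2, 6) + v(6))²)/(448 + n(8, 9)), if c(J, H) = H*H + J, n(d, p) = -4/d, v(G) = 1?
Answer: 3464/895 ≈ 3.8704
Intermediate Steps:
c(J, H) = J + H² (c(J, H) = H² + J = J + H²)
(211 + (c(2, 6) + v(6))²)/(448 + n(8, 9)) = (211 + ((2 + 6²) + 1)²)/(448 - 4/8) = (211 + ((2 + 36) + 1)²)/(448 - 4*⅛) = (211 + (38 + 1)²)/(448 - ½) = (211 + 39²)/(895/2) = (211 + 1521)*(2/895) = 1732*(2/895) = 3464/895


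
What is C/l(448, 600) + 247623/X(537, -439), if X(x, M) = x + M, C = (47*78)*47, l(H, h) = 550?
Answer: 76539123/26950 ≈ 2840.0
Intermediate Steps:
C = 172302 (C = 3666*47 = 172302)
X(x, M) = M + x
C/l(448, 600) + 247623/X(537, -439) = 172302/550 + 247623/(-439 + 537) = 172302*(1/550) + 247623/98 = 86151/275 + 247623*(1/98) = 86151/275 + 247623/98 = 76539123/26950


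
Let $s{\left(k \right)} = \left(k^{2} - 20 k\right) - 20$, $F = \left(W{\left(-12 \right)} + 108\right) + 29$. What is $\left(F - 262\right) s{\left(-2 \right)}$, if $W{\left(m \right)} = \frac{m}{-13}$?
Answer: $- \frac{38712}{13} \approx -2977.8$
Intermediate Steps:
$W{\left(m \right)} = - \frac{m}{13}$ ($W{\left(m \right)} = m \left(- \frac{1}{13}\right) = - \frac{m}{13}$)
$F = \frac{1793}{13}$ ($F = \left(\left(- \frac{1}{13}\right) \left(-12\right) + 108\right) + 29 = \left(\frac{12}{13} + 108\right) + 29 = \frac{1416}{13} + 29 = \frac{1793}{13} \approx 137.92$)
$s{\left(k \right)} = -20 + k^{2} - 20 k$
$\left(F - 262\right) s{\left(-2 \right)} = \left(\frac{1793}{13} - 262\right) \left(-20 + \left(-2\right)^{2} - -40\right) = - \frac{1613 \left(-20 + 4 + 40\right)}{13} = \left(- \frac{1613}{13}\right) 24 = - \frac{38712}{13}$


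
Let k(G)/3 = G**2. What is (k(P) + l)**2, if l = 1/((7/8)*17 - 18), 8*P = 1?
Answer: 190969/2560000 ≈ 0.074597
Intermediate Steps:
P = 1/8 (P = (1/8)*1 = 1/8 ≈ 0.12500)
l = -8/25 (l = 1/((7*(1/8))*17 - 18) = 1/((7/8)*17 - 18) = 1/(119/8 - 18) = 1/(-25/8) = -8/25 ≈ -0.32000)
k(G) = 3*G**2
(k(P) + l)**2 = (3*(1/8)**2 - 8/25)**2 = (3*(1/64) - 8/25)**2 = (3/64 - 8/25)**2 = (-437/1600)**2 = 190969/2560000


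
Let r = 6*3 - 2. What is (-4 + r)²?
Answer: 144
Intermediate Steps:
r = 16 (r = 18 - 2 = 16)
(-4 + r)² = (-4 + 16)² = 12² = 144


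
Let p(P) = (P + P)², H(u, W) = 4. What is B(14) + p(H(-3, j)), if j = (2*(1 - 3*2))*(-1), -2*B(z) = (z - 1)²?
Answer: -41/2 ≈ -20.500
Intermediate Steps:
B(z) = -(-1 + z)²/2 (B(z) = -(z - 1)²/2 = -(-1 + z)²/2)
j = 10 (j = (2*(1 - 6))*(-1) = (2*(-5))*(-1) = -10*(-1) = 10)
p(P) = 4*P² (p(P) = (2*P)² = 4*P²)
B(14) + p(H(-3, j)) = -(-1 + 14)²/2 + 4*4² = -½*13² + 4*16 = -½*169 + 64 = -169/2 + 64 = -41/2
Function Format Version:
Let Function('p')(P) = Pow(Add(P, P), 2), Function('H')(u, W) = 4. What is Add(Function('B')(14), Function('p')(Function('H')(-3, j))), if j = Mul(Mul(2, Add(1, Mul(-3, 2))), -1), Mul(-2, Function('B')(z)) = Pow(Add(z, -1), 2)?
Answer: Rational(-41, 2) ≈ -20.500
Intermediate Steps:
Function('B')(z) = Mul(Rational(-1, 2), Pow(Add(-1, z), 2)) (Function('B')(z) = Mul(Rational(-1, 2), Pow(Add(z, -1), 2)) = Mul(Rational(-1, 2), Pow(Add(-1, z), 2)))
j = 10 (j = Mul(Mul(2, Add(1, -6)), -1) = Mul(Mul(2, -5), -1) = Mul(-10, -1) = 10)
Function('p')(P) = Mul(4, Pow(P, 2)) (Function('p')(P) = Pow(Mul(2, P), 2) = Mul(4, Pow(P, 2)))
Add(Function('B')(14), Function('p')(Function('H')(-3, j))) = Add(Mul(Rational(-1, 2), Pow(Add(-1, 14), 2)), Mul(4, Pow(4, 2))) = Add(Mul(Rational(-1, 2), Pow(13, 2)), Mul(4, 16)) = Add(Mul(Rational(-1, 2), 169), 64) = Add(Rational(-169, 2), 64) = Rational(-41, 2)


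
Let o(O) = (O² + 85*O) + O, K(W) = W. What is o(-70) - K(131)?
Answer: -1251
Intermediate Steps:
o(O) = O² + 86*O
o(-70) - K(131) = -70*(86 - 70) - 1*131 = -70*16 - 131 = -1120 - 131 = -1251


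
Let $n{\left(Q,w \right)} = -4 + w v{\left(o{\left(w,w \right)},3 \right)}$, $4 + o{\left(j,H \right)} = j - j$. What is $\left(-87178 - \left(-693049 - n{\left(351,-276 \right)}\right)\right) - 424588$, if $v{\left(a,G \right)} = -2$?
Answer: $181831$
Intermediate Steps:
$o{\left(j,H \right)} = -4$ ($o{\left(j,H \right)} = -4 + \left(j - j\right) = -4 + 0 = -4$)
$n{\left(Q,w \right)} = -4 - 2 w$ ($n{\left(Q,w \right)} = -4 + w \left(-2\right) = -4 - 2 w$)
$\left(-87178 - \left(-693049 - n{\left(351,-276 \right)}\right)\right) - 424588 = \left(-87178 + \left(\left(796309 - -548\right) - 103260\right)\right) - 424588 = \left(-87178 + \left(\left(796309 + \left(-4 + 552\right)\right) - 103260\right)\right) + \left(-980444 + 555856\right) = \left(-87178 + \left(\left(796309 + 548\right) - 103260\right)\right) - 424588 = \left(-87178 + \left(796857 - 103260\right)\right) - 424588 = \left(-87178 + 693597\right) - 424588 = 606419 - 424588 = 181831$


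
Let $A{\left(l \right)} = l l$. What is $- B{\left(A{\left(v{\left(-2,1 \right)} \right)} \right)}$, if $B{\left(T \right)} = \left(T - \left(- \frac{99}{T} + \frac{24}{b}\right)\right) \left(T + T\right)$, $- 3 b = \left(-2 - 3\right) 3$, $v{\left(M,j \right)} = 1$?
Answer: $- \frac{952}{5} \approx -190.4$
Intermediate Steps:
$A{\left(l \right)} = l^{2}$
$b = 5$ ($b = - \frac{\left(-2 - 3\right) 3}{3} = - \frac{\left(-5\right) 3}{3} = \left(- \frac{1}{3}\right) \left(-15\right) = 5$)
$B{\left(T \right)} = 2 T \left(- \frac{24}{5} + T + \frac{99}{T}\right)$ ($B{\left(T \right)} = \left(T + \left(\frac{99}{T} - \frac{24}{5}\right)\right) \left(T + T\right) = \left(T + \left(\frac{99}{T} - \frac{24}{5}\right)\right) 2 T = \left(T - \left(\frac{24}{5} - \frac{99}{T}\right)\right) 2 T = \left(- \frac{24}{5} + T + \frac{99}{T}\right) 2 T = 2 T \left(- \frac{24}{5} + T + \frac{99}{T}\right)$)
$- B{\left(A{\left(v{\left(-2,1 \right)} \right)} \right)} = - (198 + 2 \left(1^{2}\right)^{2} - \frac{48 \cdot 1^{2}}{5}) = - (198 + 2 \cdot 1^{2} - \frac{48}{5}) = - (198 + 2 \cdot 1 - \frac{48}{5}) = - (198 + 2 - \frac{48}{5}) = \left(-1\right) \frac{952}{5} = - \frac{952}{5}$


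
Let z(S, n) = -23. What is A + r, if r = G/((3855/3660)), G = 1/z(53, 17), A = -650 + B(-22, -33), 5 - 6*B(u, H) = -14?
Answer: -22942055/35466 ≈ -646.88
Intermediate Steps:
B(u, H) = 19/6 (B(u, H) = ⅚ - ⅙*(-14) = ⅚ + 7/3 = 19/6)
A = -3881/6 (A = -650 + 19/6 = -3881/6 ≈ -646.83)
G = -1/23 (G = 1/(-23) = -1/23 ≈ -0.043478)
r = -244/5911 (r = -1/(23*(3855/3660)) = -1/(23*(3855*(1/3660))) = -1/(23*257/244) = -1/23*244/257 = -244/5911 ≈ -0.041279)
A + r = -3881/6 - 244/5911 = -22942055/35466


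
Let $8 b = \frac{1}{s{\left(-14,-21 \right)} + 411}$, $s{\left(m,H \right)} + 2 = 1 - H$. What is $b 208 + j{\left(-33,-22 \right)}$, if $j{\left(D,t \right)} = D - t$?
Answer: $- \frac{4715}{431} \approx -10.94$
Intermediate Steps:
$s{\left(m,H \right)} = -1 - H$ ($s{\left(m,H \right)} = -2 - \left(-1 + H\right) = -1 - H$)
$b = \frac{1}{3448}$ ($b = \frac{1}{8 \left(\left(-1 - -21\right) + 411\right)} = \frac{1}{8 \left(\left(-1 + 21\right) + 411\right)} = \frac{1}{8 \left(20 + 411\right)} = \frac{1}{8 \cdot 431} = \frac{1}{8} \cdot \frac{1}{431} = \frac{1}{3448} \approx 0.00029002$)
$b 208 + j{\left(-33,-22 \right)} = \frac{1}{3448} \cdot 208 - 11 = \frac{26}{431} + \left(-33 + 22\right) = \frac{26}{431} - 11 = - \frac{4715}{431}$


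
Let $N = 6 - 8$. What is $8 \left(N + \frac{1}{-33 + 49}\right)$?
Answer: $- \frac{31}{2} \approx -15.5$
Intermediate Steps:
$N = -2$ ($N = 6 - 8 = -2$)
$8 \left(N + \frac{1}{-33 + 49}\right) = 8 \left(-2 + \frac{1}{-33 + 49}\right) = 8 \left(-2 + \frac{1}{16}\right) = 8 \left(- \frac{31}{16}\right) = - \frac{31}{2}$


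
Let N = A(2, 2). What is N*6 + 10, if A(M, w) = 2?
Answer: 22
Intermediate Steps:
N = 2
N*6 + 10 = 2*6 + 10 = 12 + 10 = 22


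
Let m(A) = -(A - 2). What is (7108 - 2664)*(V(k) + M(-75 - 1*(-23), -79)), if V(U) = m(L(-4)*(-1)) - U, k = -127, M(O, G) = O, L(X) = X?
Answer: 324412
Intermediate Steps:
m(A) = 2 - A (m(A) = -(-2 + A) = 2 - A)
V(U) = -2 - U (V(U) = (2 - (-4)*(-1)) - U = (2 - 1*4) - U = (2 - 4) - U = -2 - U)
(7108 - 2664)*(V(k) + M(-75 - 1*(-23), -79)) = (7108 - 2664)*((-2 - 1*(-127)) + (-75 - 1*(-23))) = 4444*((-2 + 127) + (-75 + 23)) = 4444*(125 - 52) = 4444*73 = 324412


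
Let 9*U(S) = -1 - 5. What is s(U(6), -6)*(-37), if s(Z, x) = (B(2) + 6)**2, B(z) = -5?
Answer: -37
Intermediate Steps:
U(S) = -2/3 (U(S) = (-1 - 5)/9 = (1/9)*(-6) = -2/3)
s(Z, x) = 1 (s(Z, x) = (-5 + 6)**2 = 1**2 = 1)
s(U(6), -6)*(-37) = 1*(-37) = -37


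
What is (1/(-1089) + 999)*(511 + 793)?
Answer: 1418634640/1089 ≈ 1.3027e+6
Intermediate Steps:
(1/(-1089) + 999)*(511 + 793) = (-1/1089 + 999)*1304 = (1087910/1089)*1304 = 1418634640/1089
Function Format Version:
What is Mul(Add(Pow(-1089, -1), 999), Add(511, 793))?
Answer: Rational(1418634640, 1089) ≈ 1.3027e+6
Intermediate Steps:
Mul(Add(Pow(-1089, -1), 999), Add(511, 793)) = Mul(Add(Rational(-1, 1089), 999), 1304) = Mul(Rational(1087910, 1089), 1304) = Rational(1418634640, 1089)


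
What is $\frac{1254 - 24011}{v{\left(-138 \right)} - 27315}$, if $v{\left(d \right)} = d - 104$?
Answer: $\frac{22757}{27557} \approx 0.82582$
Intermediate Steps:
$v{\left(d \right)} = -104 + d$
$\frac{1254 - 24011}{v{\left(-138 \right)} - 27315} = \frac{1254 - 24011}{\left(-104 - 138\right) - 27315} = - \frac{22757}{-242 - 27315} = - \frac{22757}{-27557} = \left(-22757\right) \left(- \frac{1}{27557}\right) = \frac{22757}{27557}$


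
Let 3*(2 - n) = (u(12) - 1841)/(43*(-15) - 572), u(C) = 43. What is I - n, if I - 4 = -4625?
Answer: -16876775/3651 ≈ -4622.5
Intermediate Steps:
I = -4621 (I = 4 - 4625 = -4621)
n = 5504/3651 (n = 2 - (43 - 1841)/(3*(43*(-15) - 572)) = 2 - (-1798)/(3*(-645 - 572)) = 2 - (-1798)/(3*(-1217)) = 2 - (-1798)*(-1)/(3*1217) = 2 - ⅓*1798/1217 = 2 - 1798/3651 = 5504/3651 ≈ 1.5075)
I - n = -4621 - 1*5504/3651 = -4621 - 5504/3651 = -16876775/3651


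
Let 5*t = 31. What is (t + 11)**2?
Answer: 7396/25 ≈ 295.84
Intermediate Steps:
t = 31/5 (t = (1/5)*31 = 31/5 ≈ 6.2000)
(t + 11)**2 = (31/5 + 11)**2 = (86/5)**2 = 7396/25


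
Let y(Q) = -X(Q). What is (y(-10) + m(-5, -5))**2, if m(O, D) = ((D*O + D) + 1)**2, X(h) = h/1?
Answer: 203401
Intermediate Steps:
X(h) = h (X(h) = h*1 = h)
m(O, D) = (1 + D + D*O)**2 (m(O, D) = ((D + D*O) + 1)**2 = (1 + D + D*O)**2)
y(Q) = -Q
(y(-10) + m(-5, -5))**2 = (-1*(-10) + (1 - 5 - 5*(-5))**2)**2 = (10 + (1 - 5 + 25)**2)**2 = (10 + 21**2)**2 = (10 + 441)**2 = 451**2 = 203401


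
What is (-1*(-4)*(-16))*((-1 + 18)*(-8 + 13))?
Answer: -5440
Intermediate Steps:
(-1*(-4)*(-16))*((-1 + 18)*(-8 + 13)) = (4*(-16))*(17*5) = -64*85 = -5440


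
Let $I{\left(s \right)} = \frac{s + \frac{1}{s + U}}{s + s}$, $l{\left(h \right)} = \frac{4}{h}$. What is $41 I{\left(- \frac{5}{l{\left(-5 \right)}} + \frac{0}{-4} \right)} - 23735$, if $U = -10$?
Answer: $- \frac{17786531}{750} \approx -23715.0$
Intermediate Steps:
$I{\left(s \right)} = \frac{s + \frac{1}{-10 + s}}{2 s}$ ($I{\left(s \right)} = \frac{s + \frac{1}{s - 10}}{s + s} = \frac{s + \frac{1}{-10 + s}}{2 s}$)
$41 I{\left(- \frac{5}{l{\left(-5 \right)}} + \frac{0}{-4} \right)} - 23735 = 41 \frac{1 + \left(- \frac{5}{4 \frac{1}{-5}} + \frac{0}{-4}\right)^{2} - 10 \left(- \frac{5}{4 \frac{1}{-5}} + \frac{0}{-4}\right)}{2 \left(- \frac{5}{4 \frac{1}{-5}} + \frac{0}{-4}\right) \left(-10 + \left(- \frac{5}{4 \frac{1}{-5}} + \frac{0}{-4}\right)\right)} - 23735 = 41 \frac{1 + \left(- \frac{5}{4 \left(- \frac{1}{5}\right)} + 0 \left(- \frac{1}{4}\right)\right)^{2} - 10 \left(- \frac{5}{4 \left(- \frac{1}{5}\right)} + 0 \left(- \frac{1}{4}\right)\right)}{2 \left(- \frac{5}{4 \left(- \frac{1}{5}\right)} + 0 \left(- \frac{1}{4}\right)\right) \left(-10 + \left(- \frac{5}{4 \left(- \frac{1}{5}\right)} + 0 \left(- \frac{1}{4}\right)\right)\right)} - 23735 = 41 \frac{1 + \left(- \frac{5}{- \frac{4}{5}} + 0\right)^{2} - 10 \left(- \frac{5}{- \frac{4}{5}} + 0\right)}{2 \left(- \frac{5}{- \frac{4}{5}} + 0\right) \left(-10 + \left(- \frac{5}{- \frac{4}{5}} + 0\right)\right)} - 23735 = 41 \frac{1 + \left(\left(-5\right) \left(- \frac{5}{4}\right) + 0\right)^{2} - 10 \left(\left(-5\right) \left(- \frac{5}{4}\right) + 0\right)}{2 \left(\left(-5\right) \left(- \frac{5}{4}\right) + 0\right) \left(-10 + \left(\left(-5\right) \left(- \frac{5}{4}\right) + 0\right)\right)} - 23735 = 41 \frac{1 + \left(\frac{25}{4} + 0\right)^{2} - 10 \left(\frac{25}{4} + 0\right)}{2 \left(\frac{25}{4} + 0\right) \left(-10 + \left(\frac{25}{4} + 0\right)\right)} - 23735 = 41 \frac{1 + \left(\frac{25}{4}\right)^{2} - \frac{125}{2}}{2 \cdot \frac{25}{4} \left(-10 + \frac{25}{4}\right)} - 23735 = 41 \cdot \frac{1}{2} \cdot \frac{4}{25} \frac{1}{- \frac{15}{4}} \left(1 + \frac{625}{16} - \frac{125}{2}\right) - 23735 = 41 \cdot \frac{1}{2} \cdot \frac{4}{25} \left(- \frac{4}{15}\right) \left(- \frac{359}{16}\right) - 23735 = 41 \cdot \frac{359}{750} - 23735 = \frac{14719}{750} - 23735 = - \frac{17786531}{750}$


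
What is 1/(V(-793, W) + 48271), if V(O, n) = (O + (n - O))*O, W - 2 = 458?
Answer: -1/316509 ≈ -3.1595e-6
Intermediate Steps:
W = 460 (W = 2 + 458 = 460)
V(O, n) = O*n (V(O, n) = n*O = O*n)
1/(V(-793, W) + 48271) = 1/(-793*460 + 48271) = 1/(-364780 + 48271) = 1/(-316509) = -1/316509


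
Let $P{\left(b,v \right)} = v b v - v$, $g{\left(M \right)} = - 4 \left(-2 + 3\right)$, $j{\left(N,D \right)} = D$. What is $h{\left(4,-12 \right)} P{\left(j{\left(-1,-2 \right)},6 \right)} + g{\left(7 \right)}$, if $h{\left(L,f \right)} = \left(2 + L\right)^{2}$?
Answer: $-2812$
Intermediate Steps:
$g{\left(M \right)} = -4$ ($g{\left(M \right)} = \left(-4\right) 1 = -4$)
$P{\left(b,v \right)} = - v + b v^{2}$ ($P{\left(b,v \right)} = b v v - v = b v^{2} - v = - v + b v^{2}$)
$h{\left(4,-12 \right)} P{\left(j{\left(-1,-2 \right)},6 \right)} + g{\left(7 \right)} = \left(2 + 4\right)^{2} \cdot 6 \left(-1 - 12\right) - 4 = 6^{2} \cdot 6 \left(-1 - 12\right) - 4 = 36 \cdot 6 \left(-13\right) - 4 = 36 \left(-78\right) - 4 = -2808 - 4 = -2812$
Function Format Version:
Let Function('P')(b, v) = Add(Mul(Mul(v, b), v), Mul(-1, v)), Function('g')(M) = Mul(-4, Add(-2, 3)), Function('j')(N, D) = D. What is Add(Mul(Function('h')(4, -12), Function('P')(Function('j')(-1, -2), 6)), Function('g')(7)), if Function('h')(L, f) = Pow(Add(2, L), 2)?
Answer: -2812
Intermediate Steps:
Function('g')(M) = -4 (Function('g')(M) = Mul(-4, 1) = -4)
Function('P')(b, v) = Add(Mul(-1, v), Mul(b, Pow(v, 2))) (Function('P')(b, v) = Add(Mul(Mul(b, v), v), Mul(-1, v)) = Add(Mul(b, Pow(v, 2)), Mul(-1, v)) = Add(Mul(-1, v), Mul(b, Pow(v, 2))))
Add(Mul(Function('h')(4, -12), Function('P')(Function('j')(-1, -2), 6)), Function('g')(7)) = Add(Mul(Pow(Add(2, 4), 2), Mul(6, Add(-1, Mul(-2, 6)))), -4) = Add(Mul(Pow(6, 2), Mul(6, Add(-1, -12))), -4) = Add(Mul(36, Mul(6, -13)), -4) = Add(Mul(36, -78), -4) = Add(-2808, -4) = -2812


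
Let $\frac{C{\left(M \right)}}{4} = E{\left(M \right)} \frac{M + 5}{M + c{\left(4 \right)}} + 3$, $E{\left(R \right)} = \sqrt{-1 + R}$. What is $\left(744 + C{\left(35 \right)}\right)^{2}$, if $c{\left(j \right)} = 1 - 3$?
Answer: $\frac{623273104}{1089} + \frac{80640 \sqrt{34}}{11} \approx 6.1508 \cdot 10^{5}$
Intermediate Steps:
$c{\left(j \right)} = -2$
$C{\left(M \right)} = 12 + \frac{4 \sqrt{-1 + M} \left(5 + M\right)}{-2 + M}$ ($C{\left(M \right)} = 4 \left(\sqrt{-1 + M} \frac{M + 5}{M - 2} + 3\right) = 4 \left(\sqrt{-1 + M} \frac{5 + M}{-2 + M} + 3\right) = 4 \left(\frac{\sqrt{-1 + M} \left(5 + M\right)}{-2 + M} + 3\right) = 4 \left(3 + \frac{\sqrt{-1 + M} \left(5 + M\right)}{-2 + M}\right) = 12 + \frac{4 \sqrt{-1 + M} \left(5 + M\right)}{-2 + M}$)
$\left(744 + C{\left(35 \right)}\right)^{2} = \left(744 + \frac{4 \left(-6 + 3 \cdot 35 + 5 \sqrt{-1 + 35} + 35 \sqrt{-1 + 35}\right)}{-2 + 35}\right)^{2} = \left(744 + \frac{4 \left(-6 + 105 + 5 \sqrt{34} + 35 \sqrt{34}\right)}{33}\right)^{2} = \left(744 + 4 \cdot \frac{1}{33} \left(99 + 40 \sqrt{34}\right)\right)^{2} = \left(744 + \left(12 + \frac{160 \sqrt{34}}{33}\right)\right)^{2} = \left(756 + \frac{160 \sqrt{34}}{33}\right)^{2}$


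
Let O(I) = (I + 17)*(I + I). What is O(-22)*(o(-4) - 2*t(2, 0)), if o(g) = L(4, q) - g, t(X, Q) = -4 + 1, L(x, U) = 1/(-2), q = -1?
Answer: 2090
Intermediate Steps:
O(I) = 2*I*(17 + I) (O(I) = (17 + I)*(2*I) = 2*I*(17 + I))
L(x, U) = -1/2
t(X, Q) = -3
o(g) = -1/2 - g
O(-22)*(o(-4) - 2*t(2, 0)) = (2*(-22)*(17 - 22))*((-1/2 - 1*(-4)) - 2*(-3)) = (2*(-22)*(-5))*((-1/2 + 4) + 6) = 220*(7/2 + 6) = 220*(19/2) = 2090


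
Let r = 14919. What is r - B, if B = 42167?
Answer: -27248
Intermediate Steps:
r - B = 14919 - 1*42167 = 14919 - 42167 = -27248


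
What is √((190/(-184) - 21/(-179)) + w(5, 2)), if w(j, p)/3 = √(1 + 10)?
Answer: √(-62055541 + 203396268*√11)/8234 ≈ 3.0058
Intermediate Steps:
w(j, p) = 3*√11 (w(j, p) = 3*√(1 + 10) = 3*√11)
√((190/(-184) - 21/(-179)) + w(5, 2)) = √((190/(-184) - 21/(-179)) + 3*√11) = √((190*(-1/184) - 21*(-1/179)) + 3*√11) = √((-95/92 + 21/179) + 3*√11) = √(-15073/16468 + 3*√11)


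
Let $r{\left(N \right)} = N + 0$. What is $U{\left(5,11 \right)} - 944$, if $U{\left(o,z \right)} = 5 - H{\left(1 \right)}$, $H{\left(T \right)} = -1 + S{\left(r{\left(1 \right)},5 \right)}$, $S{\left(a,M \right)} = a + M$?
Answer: $-944$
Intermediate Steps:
$r{\left(N \right)} = N$
$S{\left(a,M \right)} = M + a$
$H{\left(T \right)} = 5$ ($H{\left(T \right)} = -1 + \left(5 + 1\right) = -1 + 6 = 5$)
$U{\left(o,z \right)} = 0$ ($U{\left(o,z \right)} = 5 - 5 = 0$)
$U{\left(5,11 \right)} - 944 = 0 - 944 = -944$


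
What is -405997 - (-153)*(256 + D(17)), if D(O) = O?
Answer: -364228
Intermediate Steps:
-405997 - (-153)*(256 + D(17)) = -405997 - (-153)*(256 + 17) = -405997 - (-153)*273 = -405997 - 1*(-41769) = -405997 + 41769 = -364228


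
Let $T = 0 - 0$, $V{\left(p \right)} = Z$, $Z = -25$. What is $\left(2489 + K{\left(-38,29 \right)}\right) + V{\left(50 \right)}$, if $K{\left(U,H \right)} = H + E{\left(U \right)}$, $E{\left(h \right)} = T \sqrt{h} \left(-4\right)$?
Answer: $2493$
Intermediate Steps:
$V{\left(p \right)} = -25$
$T = 0$ ($T = 0 + 0 = 0$)
$E{\left(h \right)} = 0$ ($E{\left(h \right)} = 0 \sqrt{h} \left(-4\right) = 0 \left(-4\right) = 0$)
$K{\left(U,H \right)} = H$ ($K{\left(U,H \right)} = H + 0 = H$)
$\left(2489 + K{\left(-38,29 \right)}\right) + V{\left(50 \right)} = \left(2489 + 29\right) - 25 = 2518 - 25 = 2493$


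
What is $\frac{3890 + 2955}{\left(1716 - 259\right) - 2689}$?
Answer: $- \frac{6845}{1232} \approx -5.556$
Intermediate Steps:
$\frac{3890 + 2955}{\left(1716 - 259\right) - 2689} = \frac{6845}{1457 - 2689} = \frac{6845}{-1232} = 6845 \left(- \frac{1}{1232}\right) = - \frac{6845}{1232}$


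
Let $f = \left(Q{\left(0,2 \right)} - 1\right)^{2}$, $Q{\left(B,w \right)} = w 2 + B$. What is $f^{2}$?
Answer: $81$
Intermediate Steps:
$Q{\left(B,w \right)} = B + 2 w$ ($Q{\left(B,w \right)} = 2 w + B = B + 2 w$)
$f = 9$ ($f = \left(\left(0 + 2 \cdot 2\right) - 1\right)^{2} = \left(\left(0 + 4\right) - 1\right)^{2} = \left(4 - 1\right)^{2} = 3^{2} = 9$)
$f^{2} = 9^{2} = 81$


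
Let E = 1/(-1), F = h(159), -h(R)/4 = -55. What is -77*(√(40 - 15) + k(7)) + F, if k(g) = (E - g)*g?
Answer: 4147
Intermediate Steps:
h(R) = 220 (h(R) = -4*(-55) = 220)
F = 220
E = -1
k(g) = g*(-1 - g) (k(g) = (-1 - g)*g = g*(-1 - g))
-77*(√(40 - 15) + k(7)) + F = -77*(√(40 - 15) - 1*7*(1 + 7)) + 220 = -77*(√25 - 1*7*8) + 220 = -77*(5 - 56) + 220 = -77*(-51) + 220 = 3927 + 220 = 4147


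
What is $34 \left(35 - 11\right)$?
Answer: $816$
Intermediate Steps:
$34 \left(35 - 11\right) = 34 \cdot 24 = 816$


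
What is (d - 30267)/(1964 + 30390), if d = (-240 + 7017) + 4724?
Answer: -9383/16177 ≈ -0.58002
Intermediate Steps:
d = 11501 (d = 6777 + 4724 = 11501)
(d - 30267)/(1964 + 30390) = (11501 - 30267)/(1964 + 30390) = -18766/32354 = -18766*1/32354 = -9383/16177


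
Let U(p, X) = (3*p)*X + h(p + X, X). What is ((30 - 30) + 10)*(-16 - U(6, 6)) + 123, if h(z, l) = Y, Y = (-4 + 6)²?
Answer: -1157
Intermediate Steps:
Y = 4 (Y = 2² = 4)
h(z, l) = 4
U(p, X) = 4 + 3*X*p (U(p, X) = (3*p)*X + 4 = 3*X*p + 4 = 4 + 3*X*p)
((30 - 30) + 10)*(-16 - U(6, 6)) + 123 = ((30 - 30) + 10)*(-16 - (4 + 3*6*6)) + 123 = (0 + 10)*(-16 - (4 + 108)) + 123 = 10*(-16 - 1*112) + 123 = 10*(-16 - 112) + 123 = 10*(-128) + 123 = -1280 + 123 = -1157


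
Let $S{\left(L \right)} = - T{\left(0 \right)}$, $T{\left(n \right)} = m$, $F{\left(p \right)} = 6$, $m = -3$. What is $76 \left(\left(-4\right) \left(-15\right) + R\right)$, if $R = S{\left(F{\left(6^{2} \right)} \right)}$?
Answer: $4788$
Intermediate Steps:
$T{\left(n \right)} = -3$
$S{\left(L \right)} = 3$ ($S{\left(L \right)} = \left(-1\right) \left(-3\right) = 3$)
$R = 3$
$76 \left(\left(-4\right) \left(-15\right) + R\right) = 76 \left(\left(-4\right) \left(-15\right) + 3\right) = 76 \left(60 + 3\right) = 76 \cdot 63 = 4788$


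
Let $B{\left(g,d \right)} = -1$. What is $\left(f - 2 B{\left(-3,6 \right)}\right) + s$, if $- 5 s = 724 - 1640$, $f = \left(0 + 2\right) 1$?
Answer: $\frac{936}{5} \approx 187.2$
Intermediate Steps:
$f = 2$ ($f = 2 \cdot 1 = 2$)
$s = \frac{916}{5}$ ($s = - \frac{724 - 1640}{5} = \left(- \frac{1}{5}\right) \left(-916\right) = \frac{916}{5} \approx 183.2$)
$\left(f - 2 B{\left(-3,6 \right)}\right) + s = \left(2 - -2\right) + \frac{916}{5} = \left(2 + 2\right) + \frac{916}{5} = 4 + \frac{916}{5} = \frac{936}{5}$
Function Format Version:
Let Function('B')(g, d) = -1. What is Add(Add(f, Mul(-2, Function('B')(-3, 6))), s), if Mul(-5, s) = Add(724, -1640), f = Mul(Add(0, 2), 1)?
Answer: Rational(936, 5) ≈ 187.20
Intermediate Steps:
f = 2 (f = Mul(2, 1) = 2)
s = Rational(916, 5) (s = Mul(Rational(-1, 5), Add(724, -1640)) = Mul(Rational(-1, 5), -916) = Rational(916, 5) ≈ 183.20)
Add(Add(f, Mul(-2, Function('B')(-3, 6))), s) = Add(Add(2, Mul(-2, -1)), Rational(916, 5)) = Add(Add(2, 2), Rational(916, 5)) = Add(4, Rational(916, 5)) = Rational(936, 5)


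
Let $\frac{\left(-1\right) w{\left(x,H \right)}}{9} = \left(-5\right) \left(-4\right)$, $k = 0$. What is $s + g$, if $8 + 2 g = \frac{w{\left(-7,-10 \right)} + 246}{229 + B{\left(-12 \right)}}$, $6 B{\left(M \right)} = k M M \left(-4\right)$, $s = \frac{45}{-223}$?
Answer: $- \frac{207214}{51067} \approx -4.0577$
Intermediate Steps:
$w{\left(x,H \right)} = -180$ ($w{\left(x,H \right)} = - 9 \left(\left(-5\right) \left(-4\right)\right) = \left(-9\right) 20 = -180$)
$s = - \frac{45}{223}$ ($s = 45 \left(- \frac{1}{223}\right) = - \frac{45}{223} \approx -0.20179$)
$B{\left(M \right)} = 0$ ($B{\left(M \right)} = \frac{0 M M \left(-4\right)}{6} = \frac{0 \left(- 4 M\right)}{6} = \frac{1}{6} \cdot 0 = 0$)
$g = - \frac{883}{229}$ ($g = -4 + \frac{\left(-180 + 246\right) \frac{1}{229 + 0}}{2} = -4 + \frac{66 \cdot \frac{1}{229}}{2} = -4 + \frac{1}{2} \cdot \frac{66}{229} = -4 + \frac{33}{229} = - \frac{883}{229} \approx -3.8559$)
$s + g = - \frac{45}{223} - \frac{883}{229} = - \frac{207214}{51067}$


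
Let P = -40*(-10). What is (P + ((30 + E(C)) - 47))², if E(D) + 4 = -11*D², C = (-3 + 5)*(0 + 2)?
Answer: 41209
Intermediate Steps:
P = 400
C = 4 (C = 2*2 = 4)
E(D) = -4 - 11*D²
(P + ((30 + E(C)) - 47))² = (400 + ((30 + (-4 - 11*4²)) - 47))² = (400 + ((30 + (-4 - 11*16)) - 47))² = (400 + ((30 + (-4 - 176)) - 47))² = (400 + ((30 - 180) - 47))² = (400 + (-150 - 47))² = (400 - 197)² = 203² = 41209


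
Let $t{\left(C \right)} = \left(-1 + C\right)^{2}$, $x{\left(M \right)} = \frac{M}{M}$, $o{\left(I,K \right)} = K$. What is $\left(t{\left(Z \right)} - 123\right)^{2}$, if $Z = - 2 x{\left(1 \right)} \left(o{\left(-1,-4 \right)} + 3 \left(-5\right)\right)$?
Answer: $1552516$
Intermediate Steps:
$x{\left(M \right)} = 1$
$Z = 38$ ($Z = \left(-2\right) 1 \left(-4 + 3 \left(-5\right)\right) = - 2 \left(-4 - 15\right) = \left(-2\right) \left(-19\right) = 38$)
$\left(t{\left(Z \right)} - 123\right)^{2} = \left(\left(-1 + 38\right)^{2} - 123\right)^{2} = \left(37^{2} - 123\right)^{2} = \left(1369 - 123\right)^{2} = 1246^{2} = 1552516$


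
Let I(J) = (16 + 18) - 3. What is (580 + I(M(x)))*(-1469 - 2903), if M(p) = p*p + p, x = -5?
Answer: -2671292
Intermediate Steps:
M(p) = p + p² (M(p) = p² + p = p + p²)
I(J) = 31 (I(J) = 34 - 3 = 31)
(580 + I(M(x)))*(-1469 - 2903) = (580 + 31)*(-1469 - 2903) = 611*(-4372) = -2671292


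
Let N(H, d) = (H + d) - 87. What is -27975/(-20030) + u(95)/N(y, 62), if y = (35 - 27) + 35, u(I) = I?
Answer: 120320/18027 ≈ 6.6744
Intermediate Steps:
y = 43 (y = 8 + 35 = 43)
N(H, d) = -87 + H + d
-27975/(-20030) + u(95)/N(y, 62) = -27975/(-20030) + 95/(-87 + 43 + 62) = -27975*(-1/20030) + 95/18 = 5595/4006 + 95*(1/18) = 5595/4006 + 95/18 = 120320/18027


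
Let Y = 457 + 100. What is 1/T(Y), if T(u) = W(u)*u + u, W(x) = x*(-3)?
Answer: -1/930190 ≈ -1.0750e-6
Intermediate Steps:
Y = 557
W(x) = -3*x
T(u) = u - 3*u² (T(u) = (-3*u)*u + u = -3*u² + u = u - 3*u²)
1/T(Y) = 1/(557*(1 - 3*557)) = 1/(557*(1 - 1671)) = 1/(557*(-1670)) = 1/(-930190) = -1/930190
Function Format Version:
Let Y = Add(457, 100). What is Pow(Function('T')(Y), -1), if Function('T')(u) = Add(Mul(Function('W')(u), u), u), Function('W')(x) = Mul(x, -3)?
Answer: Rational(-1, 930190) ≈ -1.0750e-6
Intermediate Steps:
Y = 557
Function('W')(x) = Mul(-3, x)
Function('T')(u) = Add(u, Mul(-3, Pow(u, 2))) (Function('T')(u) = Add(Mul(Mul(-3, u), u), u) = Add(Mul(-3, Pow(u, 2)), u) = Add(u, Mul(-3, Pow(u, 2))))
Pow(Function('T')(Y), -1) = Pow(Mul(557, Add(1, Mul(-3, 557))), -1) = Pow(Mul(557, Add(1, -1671)), -1) = Pow(Mul(557, -1670), -1) = Pow(-930190, -1) = Rational(-1, 930190)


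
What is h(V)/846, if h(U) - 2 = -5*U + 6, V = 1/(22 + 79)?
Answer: 803/85446 ≈ 0.0093977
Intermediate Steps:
V = 1/101 ≈ 0.0099010
h(U) = 8 - 5*U (h(U) = 2 + (-5*U + 6) = 2 + (6 - 5*U) = 8 - 5*U)
h(V)/846 = (8 - 5*1/101)/846 = (8 - 5/101)*(1/846) = (803/101)*(1/846) = 803/85446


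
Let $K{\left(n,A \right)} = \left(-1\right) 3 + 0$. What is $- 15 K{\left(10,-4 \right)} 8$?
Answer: $360$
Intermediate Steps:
$K{\left(n,A \right)} = -3$ ($K{\left(n,A \right)} = -3 + 0 = -3$)
$- 15 K{\left(10,-4 \right)} 8 = \left(-15\right) \left(-3\right) 8 = 45 \cdot 8 = 360$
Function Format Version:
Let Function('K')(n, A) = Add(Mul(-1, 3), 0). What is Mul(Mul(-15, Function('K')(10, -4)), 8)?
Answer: 360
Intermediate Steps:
Function('K')(n, A) = -3 (Function('K')(n, A) = Add(-3, 0) = -3)
Mul(Mul(-15, Function('K')(10, -4)), 8) = Mul(Mul(-15, -3), 8) = Mul(45, 8) = 360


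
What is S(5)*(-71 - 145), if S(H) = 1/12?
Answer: -18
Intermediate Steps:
S(H) = 1/12
S(5)*(-71 - 145) = (-71 - 145)/12 = (1/12)*(-216) = -18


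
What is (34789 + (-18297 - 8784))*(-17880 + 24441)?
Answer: 50572188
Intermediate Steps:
(34789 + (-18297 - 8784))*(-17880 + 24441) = (34789 - 27081)*6561 = 7708*6561 = 50572188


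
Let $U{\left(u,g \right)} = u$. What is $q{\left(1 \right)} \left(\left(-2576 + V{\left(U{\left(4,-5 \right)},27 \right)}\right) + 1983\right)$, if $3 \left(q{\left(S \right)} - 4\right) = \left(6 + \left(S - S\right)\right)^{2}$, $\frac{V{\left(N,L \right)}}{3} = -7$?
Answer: $-9824$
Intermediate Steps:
$V{\left(N,L \right)} = -21$ ($V{\left(N,L \right)} = 3 \left(-7\right) = -21$)
$q{\left(S \right)} = 16$ ($q{\left(S \right)} = 4 + \frac{\left(6 + \left(S - S\right)\right)^{2}}{3} = 4 + \frac{\left(6 + 0\right)^{2}}{3} = 4 + \frac{6^{2}}{3} = 4 + \frac{1}{3} \cdot 36 = 4 + 12 = 16$)
$q{\left(1 \right)} \left(\left(-2576 + V{\left(U{\left(4,-5 \right)},27 \right)}\right) + 1983\right) = 16 \left(\left(-2576 - 21\right) + 1983\right) = 16 \left(-2597 + 1983\right) = 16 \left(-614\right) = -9824$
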